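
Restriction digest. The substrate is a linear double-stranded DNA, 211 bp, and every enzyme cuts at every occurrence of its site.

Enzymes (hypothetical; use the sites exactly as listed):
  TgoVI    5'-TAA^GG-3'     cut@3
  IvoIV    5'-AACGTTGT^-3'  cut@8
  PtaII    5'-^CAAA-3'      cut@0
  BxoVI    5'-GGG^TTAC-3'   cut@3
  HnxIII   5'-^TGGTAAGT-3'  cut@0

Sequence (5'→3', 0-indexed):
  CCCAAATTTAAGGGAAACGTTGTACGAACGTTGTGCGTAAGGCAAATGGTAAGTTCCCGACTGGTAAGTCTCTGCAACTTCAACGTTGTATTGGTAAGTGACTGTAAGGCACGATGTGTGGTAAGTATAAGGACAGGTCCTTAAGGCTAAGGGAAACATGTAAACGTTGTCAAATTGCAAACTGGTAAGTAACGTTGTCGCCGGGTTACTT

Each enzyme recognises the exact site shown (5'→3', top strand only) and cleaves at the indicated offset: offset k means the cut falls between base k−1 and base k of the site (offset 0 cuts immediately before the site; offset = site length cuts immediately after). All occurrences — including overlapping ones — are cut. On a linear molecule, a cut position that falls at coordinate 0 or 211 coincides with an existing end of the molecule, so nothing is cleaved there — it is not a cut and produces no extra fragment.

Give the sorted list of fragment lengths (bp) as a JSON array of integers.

[2,2,2,4,5,6,6,6,7,7,9,11,11,12,12,14,15,16,16,20,28]

Per-enzyme occurrences:
  TgoVI (TAAGG, off=3): starts [8, 37, 104, 127, 141, 147] → cuts [11, 40, 107, 130, 144, 150]
  IvoIV (AACGTTGT, off=8): starts [15, 26, 81, 162, 190] → cuts [23, 34, 89, 170, 198]
  PtaII (CAAA, off=0): starts [2, 42, 170, 177] → cuts [2, 42, 170, 177]
  BxoVI (GGGTTAC, off=3): starts [202] → cuts [205]
  HnxIII (TGGTAAGT, off=0): starts [46, 61, 91, 118, 182] → cuts [46, 61, 91, 118, 182]

All cut coordinates (distinct, sorted): [2, 11, 23, 34, 40, 42, 46, 61, 89, 91, 107, 118, 130, 144, 150, 170, 177, 182, 198, 205]

Fragments:
  [0,2): 2 bp
  [2,11): 9 bp
  [11,23): 12 bp
  [23,34): 11 bp
  [34,40): 6 bp
  [40,42): 2 bp
  [42,46): 4 bp
  [46,61): 15 bp
  [61,89): 28 bp
  [89,91): 2 bp
  [91,107): 16 bp
  [107,118): 11 bp
  [118,130): 12 bp
  [130,144): 14 bp
  [144,150): 6 bp
  [150,170): 20 bp
  [170,177): 7 bp
  [177,182): 5 bp
  [182,198): 16 bp
  [198,205): 7 bp
  [205,211): 6 bp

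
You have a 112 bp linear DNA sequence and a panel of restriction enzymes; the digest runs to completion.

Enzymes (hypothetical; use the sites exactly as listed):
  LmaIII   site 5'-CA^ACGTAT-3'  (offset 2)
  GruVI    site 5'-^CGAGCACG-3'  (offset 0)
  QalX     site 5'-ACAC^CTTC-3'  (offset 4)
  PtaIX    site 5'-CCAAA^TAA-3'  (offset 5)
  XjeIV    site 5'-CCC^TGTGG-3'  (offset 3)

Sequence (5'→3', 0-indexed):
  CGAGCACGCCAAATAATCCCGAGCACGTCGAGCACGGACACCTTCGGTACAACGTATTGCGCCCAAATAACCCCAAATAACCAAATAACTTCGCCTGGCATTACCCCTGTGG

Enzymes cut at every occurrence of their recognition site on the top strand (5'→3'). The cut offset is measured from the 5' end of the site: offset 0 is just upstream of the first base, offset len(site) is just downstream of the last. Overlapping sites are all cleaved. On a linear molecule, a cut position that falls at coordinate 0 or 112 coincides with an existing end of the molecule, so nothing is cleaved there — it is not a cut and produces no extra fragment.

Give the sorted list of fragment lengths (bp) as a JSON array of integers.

[5,6,8,9,10,10,13,13,16,22]

Site scan:
  LmaIII (CAACGTAT, off=2): starts [49] → cuts [51]
  GruVI (CGAGCACG, off=0): starts [0, 19, 28] → cuts [19, 28] (position 0 is a terminus of the linear molecule — no cut)
  QalX (ACACCTTC, off=4): starts [37] → cuts [41]
  PtaIX (CCAAATAA, off=5): starts [8, 62, 72, 80] → cuts [13, 67, 77, 85]
  XjeIV (CCCTGTGG, off=3): starts [104] → cuts [107]

All cut coordinates (distinct, sorted): [13, 19, 28, 41, 51, 67, 77, 85, 107]

Fragment lengths:
  [0,13): 13 bp
  [13,19): 6 bp
  [19,28): 9 bp
  [28,41): 13 bp
  [41,51): 10 bp
  [51,67): 16 bp
  [67,77): 10 bp
  [77,85): 8 bp
  [85,107): 22 bp
  [107,112): 5 bp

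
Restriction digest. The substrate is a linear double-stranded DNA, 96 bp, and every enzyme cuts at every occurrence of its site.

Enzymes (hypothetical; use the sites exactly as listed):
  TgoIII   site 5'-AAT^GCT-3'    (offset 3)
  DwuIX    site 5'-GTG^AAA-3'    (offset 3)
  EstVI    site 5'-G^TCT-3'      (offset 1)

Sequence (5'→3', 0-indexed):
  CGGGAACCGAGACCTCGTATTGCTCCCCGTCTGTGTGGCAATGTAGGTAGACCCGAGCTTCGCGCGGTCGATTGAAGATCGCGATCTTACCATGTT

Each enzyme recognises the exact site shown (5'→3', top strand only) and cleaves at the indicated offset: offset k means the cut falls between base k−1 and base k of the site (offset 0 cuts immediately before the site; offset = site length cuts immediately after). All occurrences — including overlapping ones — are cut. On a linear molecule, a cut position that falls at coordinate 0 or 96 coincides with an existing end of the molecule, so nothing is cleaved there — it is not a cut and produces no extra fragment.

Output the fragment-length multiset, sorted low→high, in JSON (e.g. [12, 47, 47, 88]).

[29,67]

Per-enzyme occurrences:
  TgoIII (AATGCT, off=3): no sites
  DwuIX (GTGAAA, off=3): no sites
  EstVI (GTCT, off=1): starts [28] → cuts [29]

Pooled cuts: [29]

Fragment lengths:
  [0,29): 29 bp
  [29,96): 67 bp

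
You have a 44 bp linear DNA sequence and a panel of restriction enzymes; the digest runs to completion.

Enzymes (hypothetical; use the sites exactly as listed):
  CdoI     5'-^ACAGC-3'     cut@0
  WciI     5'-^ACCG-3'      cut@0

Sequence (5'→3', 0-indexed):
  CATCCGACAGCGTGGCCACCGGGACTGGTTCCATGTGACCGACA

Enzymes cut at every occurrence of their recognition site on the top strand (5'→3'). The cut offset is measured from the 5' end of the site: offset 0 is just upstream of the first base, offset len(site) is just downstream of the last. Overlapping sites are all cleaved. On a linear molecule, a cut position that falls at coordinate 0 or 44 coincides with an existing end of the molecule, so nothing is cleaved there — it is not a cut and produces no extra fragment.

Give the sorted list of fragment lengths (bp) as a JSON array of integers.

Scan for sites:
  CdoI (ACAGC, off=0): starts [6] → cuts [6]
  WciI (ACCG, off=0): starts [17, 37] → cuts [17, 37]

Pooled cuts: [6, 17, 37]

Fragment lengths:
  [0,6): 6 bp
  [6,17): 11 bp
  [17,37): 20 bp
  [37,44): 7 bp

[6,7,11,20]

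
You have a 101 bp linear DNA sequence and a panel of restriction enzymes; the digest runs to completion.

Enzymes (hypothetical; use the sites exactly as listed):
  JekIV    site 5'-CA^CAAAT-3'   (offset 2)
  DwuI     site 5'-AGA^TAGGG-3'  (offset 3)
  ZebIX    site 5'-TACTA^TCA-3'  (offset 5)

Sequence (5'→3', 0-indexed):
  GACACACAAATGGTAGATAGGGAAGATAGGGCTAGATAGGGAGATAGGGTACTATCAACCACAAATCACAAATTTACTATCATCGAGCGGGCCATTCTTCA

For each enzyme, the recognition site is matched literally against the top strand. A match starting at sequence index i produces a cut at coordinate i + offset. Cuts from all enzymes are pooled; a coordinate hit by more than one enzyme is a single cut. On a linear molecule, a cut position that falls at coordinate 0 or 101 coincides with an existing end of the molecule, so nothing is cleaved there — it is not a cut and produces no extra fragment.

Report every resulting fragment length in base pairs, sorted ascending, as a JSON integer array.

Site scan:
  JekIV CACAAAT/2: at [4, 59, 66] ⇒ [6, 61, 68]
  DwuI AGATAGGG/3: at [14, 23, 33, 41] ⇒ [17, 26, 36, 44]
  ZebIX TACTATCA/5: at [49, 74] ⇒ [54, 79]

Pooled cuts: [6, 17, 26, 36, 44, 54, 61, 68, 79]

Fragment lengths:
  [0,6): 6 bp
  [6,17): 11 bp
  [17,26): 9 bp
  [26,36): 10 bp
  [36,44): 8 bp
  [44,54): 10 bp
  [54,61): 7 bp
  [61,68): 7 bp
  [68,79): 11 bp
  [79,101): 22 bp

[6,7,7,8,9,10,10,11,11,22]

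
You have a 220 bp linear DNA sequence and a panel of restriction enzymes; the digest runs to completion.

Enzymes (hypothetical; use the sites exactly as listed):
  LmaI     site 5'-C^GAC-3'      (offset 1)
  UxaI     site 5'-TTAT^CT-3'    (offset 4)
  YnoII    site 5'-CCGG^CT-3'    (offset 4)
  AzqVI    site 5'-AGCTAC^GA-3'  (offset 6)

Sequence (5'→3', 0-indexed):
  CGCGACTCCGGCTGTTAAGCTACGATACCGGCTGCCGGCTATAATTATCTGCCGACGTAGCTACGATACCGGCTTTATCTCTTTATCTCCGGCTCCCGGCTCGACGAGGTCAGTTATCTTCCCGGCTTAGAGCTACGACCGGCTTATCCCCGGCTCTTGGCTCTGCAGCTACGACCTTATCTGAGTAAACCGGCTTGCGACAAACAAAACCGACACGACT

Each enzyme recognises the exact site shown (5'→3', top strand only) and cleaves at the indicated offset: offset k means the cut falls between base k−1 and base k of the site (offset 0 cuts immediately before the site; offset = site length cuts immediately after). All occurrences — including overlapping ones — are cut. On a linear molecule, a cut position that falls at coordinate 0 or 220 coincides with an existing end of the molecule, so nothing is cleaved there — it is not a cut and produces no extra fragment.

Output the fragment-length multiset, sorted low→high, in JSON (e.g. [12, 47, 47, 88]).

[3,3,4,5,5,5,6,6,6,7,7,8,8,8,8,8,8,10,11,11,11,12,13,13,15,19]

Per-enzyme occurrences:
  LmaI CGAC/1: at [2, 52, 101, 135, 171, 197, 210, 215] ⇒ [3, 53, 102, 136, 172, 198, 211, 216]
  UxaI TTATCT/4: at [44, 74, 82, 113, 176] ⇒ [48, 78, 86, 117, 180]
  YnoII CCGGCT/4: at [7, 27, 34, 68, 88, 95, 121, 138, 149, 189] ⇒ [11, 31, 38, 72, 92, 99, 125, 142, 153, 193]
  AzqVI AGCTACGA/6: at [17, 58, 130, 166] ⇒ [23, 64, 136, 172]

Pooled cuts: [3, 11, 23, 31, 38, 48, 53, 64, 72, 78, 86, 92, 99, 102, 117, 125, 136, 142, 153, 172, 180, 193, 198, 211, 216]

Fragments:
  [0,3): 3 bp
  [3,11): 8 bp
  [11,23): 12 bp
  [23,31): 8 bp
  [31,38): 7 bp
  [38,48): 10 bp
  [48,53): 5 bp
  [53,64): 11 bp
  [64,72): 8 bp
  [72,78): 6 bp
  [78,86): 8 bp
  [86,92): 6 bp
  [92,99): 7 bp
  [99,102): 3 bp
  [102,117): 15 bp
  [117,125): 8 bp
  [125,136): 11 bp
  [136,142): 6 bp
  [142,153): 11 bp
  [153,172): 19 bp
  [172,180): 8 bp
  [180,193): 13 bp
  [193,198): 5 bp
  [198,211): 13 bp
  [211,216): 5 bp
  [216,220): 4 bp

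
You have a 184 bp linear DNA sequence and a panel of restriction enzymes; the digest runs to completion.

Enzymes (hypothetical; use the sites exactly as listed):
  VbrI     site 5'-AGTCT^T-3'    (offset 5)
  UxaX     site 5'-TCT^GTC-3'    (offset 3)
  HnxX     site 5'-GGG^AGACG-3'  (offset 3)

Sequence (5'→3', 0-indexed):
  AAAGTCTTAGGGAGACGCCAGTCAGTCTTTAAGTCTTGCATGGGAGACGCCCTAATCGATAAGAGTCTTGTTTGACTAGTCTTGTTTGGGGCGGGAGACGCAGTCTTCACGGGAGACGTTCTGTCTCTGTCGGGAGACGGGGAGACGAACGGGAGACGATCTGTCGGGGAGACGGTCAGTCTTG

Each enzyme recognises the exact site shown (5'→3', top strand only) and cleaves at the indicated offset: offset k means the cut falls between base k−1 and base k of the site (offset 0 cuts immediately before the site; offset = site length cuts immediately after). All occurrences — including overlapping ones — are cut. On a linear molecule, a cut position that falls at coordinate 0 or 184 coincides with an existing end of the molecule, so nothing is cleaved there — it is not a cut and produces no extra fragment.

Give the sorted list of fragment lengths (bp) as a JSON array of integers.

[2,5,6,6,7,7,7,8,8,8,9,9,11,11,13,13,14,16,24]

Site scan:
  VbrI AGTCTT/5: at [2, 23, 31, 63, 77, 101, 177] ⇒ [7, 28, 36, 68, 82, 106, 182]
  UxaX TCTGTC/3: at [119, 125, 159] ⇒ [122, 128, 162]
  HnxX GGGAGACG/3: at [9, 41, 92, 110, 131, 139, 150, 166] ⇒ [12, 44, 95, 113, 134, 142, 153, 169]

All cut coordinates (distinct, sorted): [7, 12, 28, 36, 44, 68, 82, 95, 106, 113, 122, 128, 134, 142, 153, 162, 169, 182]

Fragments:
  [0,7): 7 bp
  [7,12): 5 bp
  [12,28): 16 bp
  [28,36): 8 bp
  [36,44): 8 bp
  [44,68): 24 bp
  [68,82): 14 bp
  [82,95): 13 bp
  [95,106): 11 bp
  [106,113): 7 bp
  [113,122): 9 bp
  [122,128): 6 bp
  [128,134): 6 bp
  [134,142): 8 bp
  [142,153): 11 bp
  [153,162): 9 bp
  [162,169): 7 bp
  [169,182): 13 bp
  [182,184): 2 bp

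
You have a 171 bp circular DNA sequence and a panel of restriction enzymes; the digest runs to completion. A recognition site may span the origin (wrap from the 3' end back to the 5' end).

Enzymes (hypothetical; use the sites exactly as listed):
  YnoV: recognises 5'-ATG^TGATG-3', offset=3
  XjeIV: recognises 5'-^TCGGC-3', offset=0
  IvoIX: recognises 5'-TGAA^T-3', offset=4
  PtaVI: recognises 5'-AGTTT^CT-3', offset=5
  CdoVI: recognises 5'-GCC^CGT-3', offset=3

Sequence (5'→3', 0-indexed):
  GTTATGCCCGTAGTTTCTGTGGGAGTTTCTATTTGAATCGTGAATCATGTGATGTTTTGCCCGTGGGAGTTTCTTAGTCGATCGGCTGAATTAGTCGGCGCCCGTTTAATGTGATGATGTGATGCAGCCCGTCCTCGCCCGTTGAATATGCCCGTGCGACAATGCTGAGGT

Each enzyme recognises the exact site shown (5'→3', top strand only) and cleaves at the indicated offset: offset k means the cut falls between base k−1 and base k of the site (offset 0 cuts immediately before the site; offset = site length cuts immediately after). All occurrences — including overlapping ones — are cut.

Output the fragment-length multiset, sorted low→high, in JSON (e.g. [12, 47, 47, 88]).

[4,5,6,7,7,8,8,8,9,9,9,9,10,10,11,12,12,27]

Per-enzyme occurrences:
  YnoV ATGTGATG/3: at [46, 108, 116] ⇒ [49, 111, 119]
  XjeIV TCGGC/0: at [81, 94] ⇒ [81, 94]
  IvoIX TGAAT/4: at [33, 40, 86, 142] ⇒ [37, 44, 90, 146]
  PtaVI AGTTTCT/5: at [11, 23, 67] ⇒ [16, 28, 72]
  CdoVI GCCCGT/3: at [5, 58, 99, 126, 136, 149] ⇒ [8, 61, 102, 129, 139, 152]

All cut coordinates (distinct, sorted): [8, 16, 28, 37, 44, 49, 61, 72, 81, 90, 94, 102, 111, 119, 129, 139, 146, 152]

Fragment lengths:
  8→16: 8 bp
  16→28: 12 bp
  28→37: 9 bp
  37→44: 7 bp
  44→49: 5 bp
  49→61: 12 bp
  61→72: 11 bp
  72→81: 9 bp
  81→90: 9 bp
  90→94: 4 bp
  94→102: 8 bp
  102→111: 9 bp
  111→119: 8 bp
  119→129: 10 bp
  129→139: 10 bp
  139→146: 7 bp
  146→152: 6 bp
  152→8 (wrap): 171-152+8 = 27 bp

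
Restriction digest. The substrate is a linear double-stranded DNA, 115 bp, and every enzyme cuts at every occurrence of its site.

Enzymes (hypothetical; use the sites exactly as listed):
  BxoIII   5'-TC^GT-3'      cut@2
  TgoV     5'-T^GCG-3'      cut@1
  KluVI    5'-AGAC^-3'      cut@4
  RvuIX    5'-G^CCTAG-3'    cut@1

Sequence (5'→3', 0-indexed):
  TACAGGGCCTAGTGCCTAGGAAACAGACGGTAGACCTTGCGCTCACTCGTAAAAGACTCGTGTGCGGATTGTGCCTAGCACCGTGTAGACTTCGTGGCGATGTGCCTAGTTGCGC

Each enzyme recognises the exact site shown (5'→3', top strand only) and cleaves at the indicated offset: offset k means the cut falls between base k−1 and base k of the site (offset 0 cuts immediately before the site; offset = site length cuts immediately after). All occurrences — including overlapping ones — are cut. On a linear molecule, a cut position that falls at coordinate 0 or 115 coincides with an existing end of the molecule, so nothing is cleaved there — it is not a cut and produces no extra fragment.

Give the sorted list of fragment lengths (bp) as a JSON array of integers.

[2,3,3,4,4,7,7,7,7,9,10,10,11,14,17]

Site scan:
  BxoIII TCGT/2: at [46, 57, 91] ⇒ [48, 59, 93]
  TgoV TGCG/1: at [37, 62, 110] ⇒ [38, 63, 111]
  KluVI AGAC/4: at [24, 31, 53, 86] ⇒ [28, 35, 57, 90]
  RvuIX GCCTAG/1: at [6, 13, 72, 103] ⇒ [7, 14, 73, 104]

All cut coordinates (distinct, sorted): [7, 14, 28, 35, 38, 48, 57, 59, 63, 73, 90, 93, 104, 111]

Fragment lengths:
  [0,7): 7 bp
  [7,14): 7 bp
  [14,28): 14 bp
  [28,35): 7 bp
  [35,38): 3 bp
  [38,48): 10 bp
  [48,57): 9 bp
  [57,59): 2 bp
  [59,63): 4 bp
  [63,73): 10 bp
  [73,90): 17 bp
  [90,93): 3 bp
  [93,104): 11 bp
  [104,111): 7 bp
  [111,115): 4 bp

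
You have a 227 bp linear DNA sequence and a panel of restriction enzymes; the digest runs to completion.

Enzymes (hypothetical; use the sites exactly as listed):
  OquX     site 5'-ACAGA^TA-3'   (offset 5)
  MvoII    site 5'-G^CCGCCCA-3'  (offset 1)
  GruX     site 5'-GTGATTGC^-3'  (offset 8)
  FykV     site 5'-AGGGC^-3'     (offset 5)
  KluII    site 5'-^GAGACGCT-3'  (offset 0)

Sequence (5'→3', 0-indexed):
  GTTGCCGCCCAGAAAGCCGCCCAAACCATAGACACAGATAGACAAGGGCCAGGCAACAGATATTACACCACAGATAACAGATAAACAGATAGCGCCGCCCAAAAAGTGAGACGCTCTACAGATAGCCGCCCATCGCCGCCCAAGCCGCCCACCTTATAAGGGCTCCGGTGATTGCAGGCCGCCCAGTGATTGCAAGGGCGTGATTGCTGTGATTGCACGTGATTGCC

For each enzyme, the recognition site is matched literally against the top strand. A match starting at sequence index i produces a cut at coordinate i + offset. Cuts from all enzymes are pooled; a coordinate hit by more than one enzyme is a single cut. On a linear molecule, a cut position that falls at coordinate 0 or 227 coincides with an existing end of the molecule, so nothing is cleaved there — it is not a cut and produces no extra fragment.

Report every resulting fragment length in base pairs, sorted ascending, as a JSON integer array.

Per-enzyme occurrences:
  OquX (ACAGATA, off=5): starts [33, 55, 69, 76, 84, 117] → cuts [38, 60, 74, 81, 89, 122]
  MvoII (GCCGCCCA, off=1): starts [3, 15, 93, 124, 134, 143, 177] → cuts [4, 16, 94, 125, 135, 144, 178]
  GruX (GTGATTGC, off=8): starts [167, 185, 199, 208, 218] → cuts [175, 193, 207, 216, 226]
  FykV (AGGGC, off=5): starts [44, 158, 194] → cuts [49, 163, 199]
  KluII (GAGACGCT, off=0): starts [107] → cuts [107]

Pooled cuts: [4, 16, 38, 49, 60, 74, 81, 89, 94, 107, 122, 125, 135, 144, 163, 175, 178, 193, 199, 207, 216, 226]

Fragments:
  [0,4): 4 bp
  [4,16): 12 bp
  [16,38): 22 bp
  [38,49): 11 bp
  [49,60): 11 bp
  [60,74): 14 bp
  [74,81): 7 bp
  [81,89): 8 bp
  [89,94): 5 bp
  [94,107): 13 bp
  [107,122): 15 bp
  [122,125): 3 bp
  [125,135): 10 bp
  [135,144): 9 bp
  [144,163): 19 bp
  [163,175): 12 bp
  [175,178): 3 bp
  [178,193): 15 bp
  [193,199): 6 bp
  [199,207): 8 bp
  [207,216): 9 bp
  [216,226): 10 bp
  [226,227): 1 bp

[1,3,3,4,5,6,7,8,8,9,9,10,10,11,11,12,12,13,14,15,15,19,22]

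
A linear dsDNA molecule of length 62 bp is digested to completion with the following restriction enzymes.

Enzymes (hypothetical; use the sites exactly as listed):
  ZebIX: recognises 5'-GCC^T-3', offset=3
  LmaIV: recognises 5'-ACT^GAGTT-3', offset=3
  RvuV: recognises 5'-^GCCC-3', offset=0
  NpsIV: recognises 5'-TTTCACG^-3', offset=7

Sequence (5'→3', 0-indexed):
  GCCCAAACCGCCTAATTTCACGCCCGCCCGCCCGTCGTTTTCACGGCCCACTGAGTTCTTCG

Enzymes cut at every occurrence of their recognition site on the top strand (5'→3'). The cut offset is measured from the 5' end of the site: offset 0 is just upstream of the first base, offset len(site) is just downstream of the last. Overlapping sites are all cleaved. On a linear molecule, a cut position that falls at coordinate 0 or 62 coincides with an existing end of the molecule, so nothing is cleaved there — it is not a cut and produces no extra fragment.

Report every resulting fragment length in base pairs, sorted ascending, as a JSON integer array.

Per-enzyme occurrences:
  ZebIX (GCCT, off=3): starts [9] → cuts [12]
  LmaIV (ACTGAGTT, off=3): starts [49] → cuts [52]
  RvuV (GCCC, off=0): starts [0, 21, 25, 29, 45] → cuts [21, 25, 29, 45] (position 0 is a terminus of the linear molecule — no cut)
  NpsIV (TTTCACG, off=7): starts [15, 38] → cuts [22, 45]

All cut coordinates (distinct, sorted): [12, 21, 22, 25, 29, 45, 52]

Fragment lengths:
  [0,12): 12 bp
  [12,21): 9 bp
  [21,22): 1 bp
  [22,25): 3 bp
  [25,29): 4 bp
  [29,45): 16 bp
  [45,52): 7 bp
  [52,62): 10 bp

[1,3,4,7,9,10,12,16]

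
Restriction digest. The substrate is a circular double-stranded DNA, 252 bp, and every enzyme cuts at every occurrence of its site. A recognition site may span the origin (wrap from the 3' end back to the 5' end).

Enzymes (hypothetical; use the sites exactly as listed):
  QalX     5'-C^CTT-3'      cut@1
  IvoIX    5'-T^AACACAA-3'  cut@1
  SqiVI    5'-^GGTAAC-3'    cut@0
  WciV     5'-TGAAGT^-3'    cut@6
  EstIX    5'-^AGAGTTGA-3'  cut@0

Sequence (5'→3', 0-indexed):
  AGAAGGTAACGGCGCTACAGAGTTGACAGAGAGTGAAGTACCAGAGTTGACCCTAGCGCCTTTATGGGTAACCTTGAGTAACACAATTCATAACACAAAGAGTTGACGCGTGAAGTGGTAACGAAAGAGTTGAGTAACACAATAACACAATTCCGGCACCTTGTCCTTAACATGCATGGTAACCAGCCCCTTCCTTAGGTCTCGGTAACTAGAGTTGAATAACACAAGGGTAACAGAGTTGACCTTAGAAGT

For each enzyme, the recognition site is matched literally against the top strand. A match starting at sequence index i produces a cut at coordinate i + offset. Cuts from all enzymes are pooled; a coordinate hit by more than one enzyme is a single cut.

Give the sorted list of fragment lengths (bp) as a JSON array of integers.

Site scan:
  QalX CCTT/1: at [58, 71, 158, 164, 188, 192, 242] ⇒ [59, 72, 159, 165, 189, 193, 243]
  IvoIX TAACACAA/1: at [78, 90, 134, 142, 219] ⇒ [79, 91, 135, 143, 220]
  SqiVI GGTAAC/0: at [4, 66, 116, 177, 203, 228] ⇒ [4, 66, 116, 177, 203, 228]
  WciV TGAAGT/6: at [33, 110] ⇒ [39, 116]
  EstIX AGAGTTGA/0: at [18, 42, 98, 125, 210, 234] ⇒ [18, 42, 98, 125, 210, 234]

All cut coordinates (distinct, sorted): [4, 18, 39, 42, 59, 66, 72, 79, 91, 98, 116, 125, 135, 143, 159, 165, 177, 189, 193, 203, 210, 220, 228, 234, 243]

Fragments:
  4→18: 14 bp
  18→39: 21 bp
  39→42: 3 bp
  42→59: 17 bp
  59→66: 7 bp
  66→72: 6 bp
  72→79: 7 bp
  79→91: 12 bp
  91→98: 7 bp
  98→116: 18 bp
  116→125: 9 bp
  125→135: 10 bp
  135→143: 8 bp
  143→159: 16 bp
  159→165: 6 bp
  165→177: 12 bp
  177→189: 12 bp
  189→193: 4 bp
  193→203: 10 bp
  203→210: 7 bp
  210→220: 10 bp
  220→228: 8 bp
  228→234: 6 bp
  234→243: 9 bp
  243→4 (wrap): 252-243+4 = 13 bp

[3,4,6,6,6,7,7,7,7,8,8,9,9,10,10,10,12,12,12,13,14,16,17,18,21]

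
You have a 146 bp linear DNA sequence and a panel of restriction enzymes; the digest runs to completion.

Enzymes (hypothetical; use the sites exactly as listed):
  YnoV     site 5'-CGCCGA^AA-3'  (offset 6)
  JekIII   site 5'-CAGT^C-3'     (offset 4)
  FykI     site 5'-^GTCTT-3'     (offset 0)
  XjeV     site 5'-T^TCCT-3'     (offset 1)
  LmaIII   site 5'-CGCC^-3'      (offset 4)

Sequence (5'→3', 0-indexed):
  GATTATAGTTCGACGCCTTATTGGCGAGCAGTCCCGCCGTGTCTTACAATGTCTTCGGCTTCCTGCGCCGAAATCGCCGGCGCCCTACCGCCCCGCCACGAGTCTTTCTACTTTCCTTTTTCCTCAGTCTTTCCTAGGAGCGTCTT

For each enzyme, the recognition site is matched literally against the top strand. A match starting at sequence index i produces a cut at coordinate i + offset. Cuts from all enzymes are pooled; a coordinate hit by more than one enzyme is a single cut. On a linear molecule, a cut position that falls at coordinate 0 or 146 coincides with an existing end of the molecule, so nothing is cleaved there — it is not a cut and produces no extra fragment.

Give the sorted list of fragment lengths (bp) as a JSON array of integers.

Scan for sites:
  YnoV (CGCCGAAA, off=6): starts [65] → cuts [71]
  JekIII (CAGTC, off=4): starts [28, 124] → cuts [32, 128]
  FykI (GTCTT, off=0): starts [40, 50, 101, 126, 141] → cuts [40, 50, 101, 126, 141]
  XjeV (TTCCT, off=1): starts [59, 112, 119, 130] → cuts [60, 113, 120, 131]
  LmaIII (CGCC, off=4): starts [13, 34, 65, 74, 80, 88, 93] → cuts [17, 38, 69, 78, 84, 92, 97]

All cut coordinates (distinct, sorted): [17, 32, 38, 40, 50, 60, 69, 71, 78, 84, 92, 97, 101, 113, 120, 126, 128, 131, 141]

Fragments:
  [0,17): 17 bp
  [17,32): 15 bp
  [32,38): 6 bp
  [38,40): 2 bp
  [40,50): 10 bp
  [50,60): 10 bp
  [60,69): 9 bp
  [69,71): 2 bp
  [71,78): 7 bp
  [78,84): 6 bp
  [84,92): 8 bp
  [92,97): 5 bp
  [97,101): 4 bp
  [101,113): 12 bp
  [113,120): 7 bp
  [120,126): 6 bp
  [126,128): 2 bp
  [128,131): 3 bp
  [131,141): 10 bp
  [141,146): 5 bp

[2,2,2,3,4,5,5,6,6,6,7,7,8,9,10,10,10,12,15,17]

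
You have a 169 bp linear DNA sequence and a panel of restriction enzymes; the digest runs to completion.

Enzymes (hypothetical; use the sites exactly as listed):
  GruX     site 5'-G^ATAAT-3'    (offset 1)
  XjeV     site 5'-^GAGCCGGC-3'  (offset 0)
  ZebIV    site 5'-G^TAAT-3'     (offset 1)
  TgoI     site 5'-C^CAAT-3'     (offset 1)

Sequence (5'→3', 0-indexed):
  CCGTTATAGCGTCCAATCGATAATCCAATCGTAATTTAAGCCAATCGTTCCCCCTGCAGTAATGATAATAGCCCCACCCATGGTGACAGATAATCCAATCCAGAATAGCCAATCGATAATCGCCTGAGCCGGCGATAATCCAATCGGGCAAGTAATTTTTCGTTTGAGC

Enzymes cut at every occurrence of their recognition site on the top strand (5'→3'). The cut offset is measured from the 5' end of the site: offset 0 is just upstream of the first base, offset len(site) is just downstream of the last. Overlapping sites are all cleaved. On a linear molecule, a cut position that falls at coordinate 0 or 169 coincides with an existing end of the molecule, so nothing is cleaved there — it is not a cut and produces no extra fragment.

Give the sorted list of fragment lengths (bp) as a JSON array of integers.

[5,6,6,6,6,6,6,9,10,10,12,13,14,17,18,25]

Scan for sites:
  GruX (GATAAT, off=1): starts [18, 63, 88, 114, 133] → cuts [19, 64, 89, 115, 134]
  XjeV (GAGCCGGC, off=0): starts [125] → cuts [125]
  ZebIV (GTAAT, off=1): starts [30, 58, 151] → cuts [31, 59, 152]
  TgoI (CCAAT, off=1): starts [12, 24, 40, 94, 108, 139] → cuts [13, 25, 41, 95, 109, 140]

All cut coordinates (distinct, sorted): [13, 19, 25, 31, 41, 59, 64, 89, 95, 109, 115, 125, 134, 140, 152]

Fragment lengths:
  [0,13): 13 bp
  [13,19): 6 bp
  [19,25): 6 bp
  [25,31): 6 bp
  [31,41): 10 bp
  [41,59): 18 bp
  [59,64): 5 bp
  [64,89): 25 bp
  [89,95): 6 bp
  [95,109): 14 bp
  [109,115): 6 bp
  [115,125): 10 bp
  [125,134): 9 bp
  [134,140): 6 bp
  [140,152): 12 bp
  [152,169): 17 bp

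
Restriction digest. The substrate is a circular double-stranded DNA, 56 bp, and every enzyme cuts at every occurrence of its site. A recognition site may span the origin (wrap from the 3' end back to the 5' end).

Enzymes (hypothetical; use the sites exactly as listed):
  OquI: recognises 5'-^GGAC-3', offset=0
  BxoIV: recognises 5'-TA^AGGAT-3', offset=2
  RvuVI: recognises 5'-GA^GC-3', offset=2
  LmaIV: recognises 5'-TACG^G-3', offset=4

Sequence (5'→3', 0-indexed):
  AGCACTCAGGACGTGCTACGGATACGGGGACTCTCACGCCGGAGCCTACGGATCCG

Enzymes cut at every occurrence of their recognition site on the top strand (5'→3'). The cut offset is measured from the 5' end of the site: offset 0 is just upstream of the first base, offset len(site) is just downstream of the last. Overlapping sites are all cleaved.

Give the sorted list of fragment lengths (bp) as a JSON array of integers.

[1,6,7,7,7,12,16]

Scan for sites:
  OquI GGAC/0: at [8, 27] ⇒ [8, 27]
  BxoIV (TAAGGAT, off=2): no sites
  RvuVI GAGC/2: at [41, 55] ⇒ [1, 43]
  LmaIV TACGG/4: at [16, 22, 46] ⇒ [20, 26, 50]

Pooled cuts: [1, 8, 20, 26, 27, 43, 50]

Fragment lengths:
  1→8: 7 bp
  8→20: 12 bp
  20→26: 6 bp
  26→27: 1 bp
  27→43: 16 bp
  43→50: 7 bp
  50→1 (wrap): 56-50+1 = 7 bp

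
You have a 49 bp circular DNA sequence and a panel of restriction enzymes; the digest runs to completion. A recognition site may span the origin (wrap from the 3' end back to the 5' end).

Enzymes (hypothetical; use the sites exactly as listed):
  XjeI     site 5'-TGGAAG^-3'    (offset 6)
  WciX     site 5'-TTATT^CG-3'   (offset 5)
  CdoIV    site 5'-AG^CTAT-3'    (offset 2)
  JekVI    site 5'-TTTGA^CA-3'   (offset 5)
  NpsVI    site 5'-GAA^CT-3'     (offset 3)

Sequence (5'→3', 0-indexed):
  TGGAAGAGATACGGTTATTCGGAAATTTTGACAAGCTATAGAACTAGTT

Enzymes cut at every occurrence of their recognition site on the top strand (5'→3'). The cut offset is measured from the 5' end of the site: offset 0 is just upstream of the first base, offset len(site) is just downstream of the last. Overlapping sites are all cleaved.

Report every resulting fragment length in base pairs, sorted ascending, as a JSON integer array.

Scan for sites:
  XjeI (TGGAAG, off=6): starts [0] → cuts [6]
  WciX (TTATTCG, off=5): starts [14] → cuts [19]
  CdoIV (AGCTAT, off=2): starts [33] → cuts [35]
  JekVI (TTTGACA, off=5): starts [26] → cuts [31]
  NpsVI (GAACT, off=3): starts [40] → cuts [43]

All cut coordinates (distinct, sorted): [6, 19, 31, 35, 43]

Fragment lengths:
  6→19: 13 bp
  19→31: 12 bp
  31→35: 4 bp
  35→43: 8 bp
  43→6 (wrap): 49-43+6 = 12 bp

[4,8,12,12,13]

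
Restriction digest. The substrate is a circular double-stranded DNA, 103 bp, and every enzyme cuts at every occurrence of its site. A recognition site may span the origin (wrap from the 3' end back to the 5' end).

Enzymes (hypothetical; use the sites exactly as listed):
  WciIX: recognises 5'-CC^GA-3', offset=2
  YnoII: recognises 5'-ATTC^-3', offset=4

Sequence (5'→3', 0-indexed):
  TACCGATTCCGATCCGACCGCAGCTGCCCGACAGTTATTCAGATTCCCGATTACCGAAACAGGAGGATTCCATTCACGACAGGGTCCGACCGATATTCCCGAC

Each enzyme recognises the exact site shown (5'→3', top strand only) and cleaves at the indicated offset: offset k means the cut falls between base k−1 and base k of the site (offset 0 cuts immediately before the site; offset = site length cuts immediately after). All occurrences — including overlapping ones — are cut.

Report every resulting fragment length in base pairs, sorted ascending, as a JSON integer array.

[1,2,2,4,5,5,5,6,7,7,7,11,12,14,15]

Per-enzyme occurrences:
  WciIX CCGA/2: at [2, 8, 13, 27, 46, 53, 85, 89, 98] ⇒ [4, 10, 15, 29, 48, 55, 87, 91, 100]
  YnoII ATTC/4: at [5, 36, 42, 66, 71, 94] ⇒ [9, 40, 46, 70, 75, 98]

Pooled cuts: [4, 9, 10, 15, 29, 40, 46, 48, 55, 70, 75, 87, 91, 98, 100]

Fragment lengths:
  4→9: 5 bp
  9→10: 1 bp
  10→15: 5 bp
  15→29: 14 bp
  29→40: 11 bp
  40→46: 6 bp
  46→48: 2 bp
  48→55: 7 bp
  55→70: 15 bp
  70→75: 5 bp
  75→87: 12 bp
  87→91: 4 bp
  91→98: 7 bp
  98→100: 2 bp
  100→4 (wrap): 103-100+4 = 7 bp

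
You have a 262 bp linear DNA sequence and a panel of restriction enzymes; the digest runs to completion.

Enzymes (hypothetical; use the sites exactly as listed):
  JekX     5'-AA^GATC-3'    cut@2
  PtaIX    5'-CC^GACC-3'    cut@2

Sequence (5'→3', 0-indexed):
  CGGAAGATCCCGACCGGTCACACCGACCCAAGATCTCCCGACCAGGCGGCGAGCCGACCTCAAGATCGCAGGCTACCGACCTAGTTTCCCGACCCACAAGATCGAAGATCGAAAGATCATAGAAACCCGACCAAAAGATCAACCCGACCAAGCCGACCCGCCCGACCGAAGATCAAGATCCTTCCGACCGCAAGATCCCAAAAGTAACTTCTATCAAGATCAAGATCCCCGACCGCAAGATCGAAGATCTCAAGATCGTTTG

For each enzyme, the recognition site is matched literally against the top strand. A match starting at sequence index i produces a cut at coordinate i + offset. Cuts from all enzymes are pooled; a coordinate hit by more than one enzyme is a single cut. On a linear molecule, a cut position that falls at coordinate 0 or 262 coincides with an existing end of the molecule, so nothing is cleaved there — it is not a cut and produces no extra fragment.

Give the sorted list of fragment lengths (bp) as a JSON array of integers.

[5,6,6,6,7,7,7,7,7,8,8,8,8,8,8,8,9,9,9,9,9,9,13,13,14,14,16,24]

Per-enzyme occurrences:
  JekX (AAGATC, off=2): starts [3, 29, 61, 97, 104, 112, 134, 168, 174, 191, 215, 221, 236, 243, 251] → cuts [5, 31, 63, 99, 106, 114, 136, 170, 176, 193, 217, 223, 238, 245, 253]
  PtaIX (CCGACC, off=2): starts [9, 22, 37, 53, 75, 88, 126, 143, 152, 161, 183, 228] → cuts [11, 24, 39, 55, 77, 90, 128, 145, 154, 163, 185, 230]

Pooled cuts: [5, 11, 24, 31, 39, 55, 63, 77, 90, 99, 106, 114, 128, 136, 145, 154, 163, 170, 176, 185, 193, 217, 223, 230, 238, 245, 253]

Fragment lengths:
  [0,5): 5 bp
  [5,11): 6 bp
  [11,24): 13 bp
  [24,31): 7 bp
  [31,39): 8 bp
  [39,55): 16 bp
  [55,63): 8 bp
  [63,77): 14 bp
  [77,90): 13 bp
  [90,99): 9 bp
  [99,106): 7 bp
  [106,114): 8 bp
  [114,128): 14 bp
  [128,136): 8 bp
  [136,145): 9 bp
  [145,154): 9 bp
  [154,163): 9 bp
  [163,170): 7 bp
  [170,176): 6 bp
  [176,185): 9 bp
  [185,193): 8 bp
  [193,217): 24 bp
  [217,223): 6 bp
  [223,230): 7 bp
  [230,238): 8 bp
  [238,245): 7 bp
  [245,253): 8 bp
  [253,262): 9 bp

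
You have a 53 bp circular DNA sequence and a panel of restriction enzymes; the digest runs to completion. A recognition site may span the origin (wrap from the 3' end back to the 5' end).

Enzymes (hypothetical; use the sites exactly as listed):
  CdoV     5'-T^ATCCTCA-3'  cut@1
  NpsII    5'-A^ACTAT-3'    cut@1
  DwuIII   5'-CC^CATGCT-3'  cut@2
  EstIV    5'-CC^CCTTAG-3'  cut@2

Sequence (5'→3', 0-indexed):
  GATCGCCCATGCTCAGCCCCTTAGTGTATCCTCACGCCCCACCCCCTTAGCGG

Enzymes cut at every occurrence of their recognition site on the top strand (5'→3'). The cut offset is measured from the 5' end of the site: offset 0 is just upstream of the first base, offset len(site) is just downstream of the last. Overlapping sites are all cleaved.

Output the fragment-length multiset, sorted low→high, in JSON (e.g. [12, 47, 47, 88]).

Scan for sites:
  CdoV (TATCCTCA, off=1): starts [26] → cuts [27]
  NpsII (AACTAT, off=1): no sites
  DwuIII (CCCATGCT, off=2): starts [5] → cuts [7]
  EstIV (CCCCTTAG, off=2): starts [16, 42] → cuts [18, 44]

All cut coordinates (distinct, sorted): [7, 18, 27, 44]

Fragments:
  7→18: 11 bp
  18→27: 9 bp
  27→44: 17 bp
  44→7 (wrap): 53-44+7 = 16 bp

[9,11,16,17]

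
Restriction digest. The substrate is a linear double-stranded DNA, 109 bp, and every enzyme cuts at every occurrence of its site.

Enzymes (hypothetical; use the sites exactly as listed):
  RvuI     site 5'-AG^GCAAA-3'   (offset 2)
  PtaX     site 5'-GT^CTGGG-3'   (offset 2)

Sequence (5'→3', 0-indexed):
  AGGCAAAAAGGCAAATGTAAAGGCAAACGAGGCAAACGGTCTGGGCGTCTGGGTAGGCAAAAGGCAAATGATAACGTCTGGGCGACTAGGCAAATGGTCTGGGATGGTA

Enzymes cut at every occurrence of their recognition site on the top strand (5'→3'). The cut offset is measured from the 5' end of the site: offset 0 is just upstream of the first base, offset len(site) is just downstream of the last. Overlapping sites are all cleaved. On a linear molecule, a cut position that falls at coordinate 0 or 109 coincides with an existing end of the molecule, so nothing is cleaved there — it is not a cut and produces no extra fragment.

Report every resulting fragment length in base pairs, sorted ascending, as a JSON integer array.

Site scan:
  RvuI AGGCAAA/2: at [0, 8, 20, 29, 54, 61, 87] ⇒ [2, 10, 22, 31, 56, 63, 89]
  PtaX GTCTGGG/2: at [38, 46, 75, 96] ⇒ [40, 48, 77, 98]

Pooled cuts: [2, 10, 22, 31, 40, 48, 56, 63, 77, 89, 98]

Fragment lengths:
  [0,2): 2 bp
  [2,10): 8 bp
  [10,22): 12 bp
  [22,31): 9 bp
  [31,40): 9 bp
  [40,48): 8 bp
  [48,56): 8 bp
  [56,63): 7 bp
  [63,77): 14 bp
  [77,89): 12 bp
  [89,98): 9 bp
  [98,109): 11 bp

[2,7,8,8,8,9,9,9,11,12,12,14]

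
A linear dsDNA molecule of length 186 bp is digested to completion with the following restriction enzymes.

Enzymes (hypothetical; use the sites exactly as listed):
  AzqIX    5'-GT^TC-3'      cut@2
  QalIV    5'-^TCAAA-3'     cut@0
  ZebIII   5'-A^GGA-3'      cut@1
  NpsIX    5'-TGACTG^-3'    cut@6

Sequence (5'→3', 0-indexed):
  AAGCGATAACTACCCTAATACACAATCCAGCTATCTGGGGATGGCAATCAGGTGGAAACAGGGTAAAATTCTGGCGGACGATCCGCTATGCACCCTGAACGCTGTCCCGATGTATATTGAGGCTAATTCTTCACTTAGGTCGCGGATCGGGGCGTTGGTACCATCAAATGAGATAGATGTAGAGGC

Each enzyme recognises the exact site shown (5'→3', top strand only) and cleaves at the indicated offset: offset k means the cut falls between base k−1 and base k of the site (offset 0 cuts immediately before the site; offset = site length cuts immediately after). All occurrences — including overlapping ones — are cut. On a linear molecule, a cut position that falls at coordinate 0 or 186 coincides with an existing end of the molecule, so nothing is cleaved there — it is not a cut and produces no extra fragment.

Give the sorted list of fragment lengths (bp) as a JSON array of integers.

Site scan:
  AzqIX (GTTC, off=2): no sites
  QalIV TCAAA/0: at [163] ⇒ [163]
  ZebIII (AGGA, off=1): no sites
  NpsIX (TGACTG, off=6): no sites

All cut coordinates (distinct, sorted): [163]

Fragment lengths:
  [0,163): 163 bp
  [163,186): 23 bp

[23,163]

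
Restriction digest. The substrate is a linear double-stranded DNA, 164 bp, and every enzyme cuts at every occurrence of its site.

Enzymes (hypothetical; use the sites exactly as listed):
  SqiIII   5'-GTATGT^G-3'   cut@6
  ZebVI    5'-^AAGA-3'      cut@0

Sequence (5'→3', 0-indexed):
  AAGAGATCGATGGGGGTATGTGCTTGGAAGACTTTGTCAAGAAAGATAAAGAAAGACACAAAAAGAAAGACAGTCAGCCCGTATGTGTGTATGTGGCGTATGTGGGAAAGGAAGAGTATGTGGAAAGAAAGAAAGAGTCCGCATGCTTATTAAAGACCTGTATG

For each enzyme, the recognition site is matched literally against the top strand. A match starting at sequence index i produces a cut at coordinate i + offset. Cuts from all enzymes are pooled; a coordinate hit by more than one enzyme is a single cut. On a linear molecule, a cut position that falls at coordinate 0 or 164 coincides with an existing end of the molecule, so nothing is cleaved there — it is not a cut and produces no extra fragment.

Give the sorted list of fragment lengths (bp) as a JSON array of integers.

Per-enzyme occurrences:
  SqiIII GTATGTG/6: at [15, 80, 88, 97, 115] ⇒ [21, 86, 94, 103, 121]
  ZebVI AAGA/0: at [0, 27, 38, 42, 48, 52, 62, 66, 111, 124, 128, 132, 152] ⇒ [27, 38, 42, 48, 52, 62, 66, 111, 124, 128, 132, 152] (position 0 is a terminus of the linear molecule — no cut)

Pooled cuts: [21, 27, 38, 42, 48, 52, 62, 66, 86, 94, 103, 111, 121, 124, 128, 132, 152]

Fragments:
  [0,21): 21 bp
  [21,27): 6 bp
  [27,38): 11 bp
  [38,42): 4 bp
  [42,48): 6 bp
  [48,52): 4 bp
  [52,62): 10 bp
  [62,66): 4 bp
  [66,86): 20 bp
  [86,94): 8 bp
  [94,103): 9 bp
  [103,111): 8 bp
  [111,121): 10 bp
  [121,124): 3 bp
  [124,128): 4 bp
  [128,132): 4 bp
  [132,152): 20 bp
  [152,164): 12 bp

[3,4,4,4,4,4,6,6,8,8,9,10,10,11,12,20,20,21]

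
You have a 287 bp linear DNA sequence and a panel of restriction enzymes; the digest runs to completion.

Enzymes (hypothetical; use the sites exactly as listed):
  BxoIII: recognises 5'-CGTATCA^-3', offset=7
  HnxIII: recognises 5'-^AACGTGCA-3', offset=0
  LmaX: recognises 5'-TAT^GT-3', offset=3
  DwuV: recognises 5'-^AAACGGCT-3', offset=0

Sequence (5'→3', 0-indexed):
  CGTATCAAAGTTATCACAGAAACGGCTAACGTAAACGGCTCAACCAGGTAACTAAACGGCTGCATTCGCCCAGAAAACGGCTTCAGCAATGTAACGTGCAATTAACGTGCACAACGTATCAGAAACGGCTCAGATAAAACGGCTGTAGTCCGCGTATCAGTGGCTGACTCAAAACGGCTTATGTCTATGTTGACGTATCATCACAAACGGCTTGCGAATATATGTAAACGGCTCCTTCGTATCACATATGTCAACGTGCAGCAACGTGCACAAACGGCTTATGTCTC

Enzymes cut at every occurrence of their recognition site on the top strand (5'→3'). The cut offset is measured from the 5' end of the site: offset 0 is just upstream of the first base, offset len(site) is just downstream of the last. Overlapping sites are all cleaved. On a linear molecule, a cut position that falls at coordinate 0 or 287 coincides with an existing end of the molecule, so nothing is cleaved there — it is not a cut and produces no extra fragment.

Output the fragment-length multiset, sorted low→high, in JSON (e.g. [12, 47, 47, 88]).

[1,2,3,4,5,5,6,7,9,10,11,11,11,12,12,12,13,14,18,18,19,19,21,21,23]

Per-enzyme occurrences:
  BxoIII CGTATCA/7: at [0, 114, 152, 193, 237] ⇒ [7, 121, 159, 200, 244]
  HnxIII AACGTGCA/0: at [92, 103, 252, 262] ⇒ [92, 103, 252, 262]
  LmaX TATGT/3: at [179, 185, 220, 246, 279] ⇒ [182, 188, 223, 249, 282]
  DwuV AAACGGCT/0: at [19, 32, 53, 74, 122, 136, 171, 204, 225, 271] ⇒ [19, 32, 53, 74, 122, 136, 171, 204, 225, 271]

Pooled cuts: [7, 19, 32, 53, 74, 92, 103, 121, 122, 136, 159, 171, 182, 188, 200, 204, 223, 225, 244, 249, 252, 262, 271, 282]

Fragment lengths:
  [0,7): 7 bp
  [7,19): 12 bp
  [19,32): 13 bp
  [32,53): 21 bp
  [53,74): 21 bp
  [74,92): 18 bp
  [92,103): 11 bp
  [103,121): 18 bp
  [121,122): 1 bp
  [122,136): 14 bp
  [136,159): 23 bp
  [159,171): 12 bp
  [171,182): 11 bp
  [182,188): 6 bp
  [188,200): 12 bp
  [200,204): 4 bp
  [204,223): 19 bp
  [223,225): 2 bp
  [225,244): 19 bp
  [244,249): 5 bp
  [249,252): 3 bp
  [252,262): 10 bp
  [262,271): 9 bp
  [271,282): 11 bp
  [282,287): 5 bp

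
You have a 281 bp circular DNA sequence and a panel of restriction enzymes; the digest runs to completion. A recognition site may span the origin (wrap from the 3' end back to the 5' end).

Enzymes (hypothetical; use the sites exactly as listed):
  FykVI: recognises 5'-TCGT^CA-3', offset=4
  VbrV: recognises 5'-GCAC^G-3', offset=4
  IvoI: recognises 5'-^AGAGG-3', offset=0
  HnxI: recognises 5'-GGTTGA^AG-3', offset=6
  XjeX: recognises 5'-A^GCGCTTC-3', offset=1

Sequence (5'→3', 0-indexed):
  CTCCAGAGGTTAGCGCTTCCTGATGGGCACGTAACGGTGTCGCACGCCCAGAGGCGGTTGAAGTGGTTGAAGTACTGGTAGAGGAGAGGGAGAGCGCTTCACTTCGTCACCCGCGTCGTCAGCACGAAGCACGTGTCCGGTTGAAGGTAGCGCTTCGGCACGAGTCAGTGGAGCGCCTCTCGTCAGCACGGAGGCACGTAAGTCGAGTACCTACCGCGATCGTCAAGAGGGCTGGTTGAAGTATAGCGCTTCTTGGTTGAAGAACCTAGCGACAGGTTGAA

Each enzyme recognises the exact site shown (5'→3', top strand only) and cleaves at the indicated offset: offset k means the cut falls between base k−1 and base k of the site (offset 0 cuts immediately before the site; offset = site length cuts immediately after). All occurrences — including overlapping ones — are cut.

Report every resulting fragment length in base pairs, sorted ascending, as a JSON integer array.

[2,4,5,5,6,6,6,7,8,8,9,9,9,12,12,12,12,14,14,15,15,18,22,25,26]

Site scan:
  FykVI (TCGTCA, off=4): starts [103, 115, 179, 219] → cuts [107, 119, 183, 223]
  VbrV (GCACG, off=4): starts [26, 41, 121, 128, 157, 185, 193] → cuts [30, 45, 125, 132, 161, 189, 197]
  IvoI (AGAGG, off=0): starts [4, 49, 79, 84, 225] → cuts [4, 49, 79, 84, 225]
  HnxI (GGTTGAAG, off=6): starts [55, 64, 138, 233, 254] → cuts [61, 70, 144, 239, 260]
  XjeX (AGCGCTTC, off=1): starts [11, 92, 148, 244] → cuts [12, 93, 149, 245]

Pooled cuts: [4, 12, 30, 45, 49, 61, 70, 79, 84, 93, 107, 119, 125, 132, 144, 149, 161, 183, 189, 197, 223, 225, 239, 245, 260]

Fragments:
  4→12: 8 bp
  12→30: 18 bp
  30→45: 15 bp
  45→49: 4 bp
  49→61: 12 bp
  61→70: 9 bp
  70→79: 9 bp
  79→84: 5 bp
  84→93: 9 bp
  93→107: 14 bp
  107→119: 12 bp
  119→125: 6 bp
  125→132: 7 bp
  132→144: 12 bp
  144→149: 5 bp
  149→161: 12 bp
  161→183: 22 bp
  183→189: 6 bp
  189→197: 8 bp
  197→223: 26 bp
  223→225: 2 bp
  225→239: 14 bp
  239→245: 6 bp
  245→260: 15 bp
  260→4 (wrap): 281-260+4 = 25 bp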